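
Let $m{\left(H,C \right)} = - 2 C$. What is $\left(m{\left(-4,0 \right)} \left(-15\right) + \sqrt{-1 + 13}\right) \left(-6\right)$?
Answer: $- 12 \sqrt{3} \approx -20.785$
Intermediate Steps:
$\left(m{\left(-4,0 \right)} \left(-15\right) + \sqrt{-1 + 13}\right) \left(-6\right) = \left(\left(-2\right) 0 \left(-15\right) + \sqrt{-1 + 13}\right) \left(-6\right) = \left(0 \left(-15\right) + \sqrt{12}\right) \left(-6\right) = \left(0 + 2 \sqrt{3}\right) \left(-6\right) = 2 \sqrt{3} \left(-6\right) = - 12 \sqrt{3}$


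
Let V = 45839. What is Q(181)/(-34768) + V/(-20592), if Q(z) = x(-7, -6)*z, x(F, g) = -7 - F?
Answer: -45839/20592 ≈ -2.2261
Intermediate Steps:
Q(z) = 0 (Q(z) = (-7 - 1*(-7))*z = (-7 + 7)*z = 0*z = 0)
Q(181)/(-34768) + V/(-20592) = 0/(-34768) + 45839/(-20592) = 0*(-1/34768) + 45839*(-1/20592) = 0 - 45839/20592 = -45839/20592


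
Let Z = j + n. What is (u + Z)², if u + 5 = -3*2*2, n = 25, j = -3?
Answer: 25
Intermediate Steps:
u = -17 (u = -5 - 3*2*2 = -5 - 6*2 = -5 - 12 = -17)
Z = 22 (Z = -3 + 25 = 22)
(u + Z)² = (-17 + 22)² = 5² = 25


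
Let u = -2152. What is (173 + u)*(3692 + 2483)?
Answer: -12220325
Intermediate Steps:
(173 + u)*(3692 + 2483) = (173 - 2152)*(3692 + 2483) = -1979*6175 = -12220325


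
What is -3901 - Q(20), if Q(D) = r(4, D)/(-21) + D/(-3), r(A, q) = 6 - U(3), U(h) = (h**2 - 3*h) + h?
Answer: -81778/21 ≈ -3894.2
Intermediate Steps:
U(h) = h**2 - 2*h
r(A, q) = 3 (r(A, q) = 6 - 3*(-2 + 3) = 6 - 3 = 3)
Q(D) = -1/7 - D/3 (Q(D) = 3/(-21) + D/(-3) = 3*(-1/21) + D*(-1/3) = -1/7 - D/3)
-3901 - Q(20) = -3901 - (-1/7 - 1/3*20) = -3901 - (-1/7 - 20/3) = -3901 - 1*(-143/21) = -3901 + 143/21 = -81778/21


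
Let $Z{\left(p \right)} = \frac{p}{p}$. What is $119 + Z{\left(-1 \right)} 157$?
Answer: $276$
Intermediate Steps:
$Z{\left(p \right)} = 1$
$119 + Z{\left(-1 \right)} 157 = 119 + 1 \cdot 157 = 119 + 157 = 276$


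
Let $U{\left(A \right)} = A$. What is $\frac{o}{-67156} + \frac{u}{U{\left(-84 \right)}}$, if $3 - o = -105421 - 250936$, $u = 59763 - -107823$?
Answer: $- \frac{470180819}{235046} \approx -2000.4$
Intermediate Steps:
$u = 167586$ ($u = 59763 + 107823 = 167586$)
$o = 356360$ ($o = 3 - \left(-105421 - 250936\right) = 3 - -356357 = 3 + 356357 = 356360$)
$\frac{o}{-67156} + \frac{u}{U{\left(-84 \right)}} = \frac{356360}{-67156} + \frac{167586}{-84} = 356360 \left(- \frac{1}{67156}\right) + 167586 \left(- \frac{1}{84}\right) = - \frac{89090}{16789} - \frac{27931}{14} = - \frac{470180819}{235046}$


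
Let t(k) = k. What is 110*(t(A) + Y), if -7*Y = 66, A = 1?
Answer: -6490/7 ≈ -927.14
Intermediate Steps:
Y = -66/7 (Y = -1/7*66 = -66/7 ≈ -9.4286)
110*(t(A) + Y) = 110*(1 - 66/7) = 110*(-59/7) = -6490/7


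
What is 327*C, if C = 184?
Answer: 60168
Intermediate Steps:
327*C = 327*184 = 60168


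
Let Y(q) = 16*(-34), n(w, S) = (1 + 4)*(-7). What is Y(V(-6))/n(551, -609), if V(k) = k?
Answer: 544/35 ≈ 15.543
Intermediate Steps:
n(w, S) = -35 (n(w, S) = 5*(-7) = -35)
Y(q) = -544
Y(V(-6))/n(551, -609) = -544/(-35) = -544*(-1/35) = 544/35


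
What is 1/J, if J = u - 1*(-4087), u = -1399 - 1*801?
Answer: 1/1887 ≈ 0.00052994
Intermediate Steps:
u = -2200 (u = -1399 - 801 = -2200)
J = 1887 (J = -2200 - 1*(-4087) = -2200 + 4087 = 1887)
1/J = 1/1887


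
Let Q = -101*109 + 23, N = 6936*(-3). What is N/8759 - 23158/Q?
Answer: -12877883/48113187 ≈ -0.26766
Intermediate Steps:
N = -20808
Q = -10986 (Q = -11009 + 23 = -10986)
N/8759 - 23158/Q = -20808/8759 - 23158/(-10986) = -20808*1/8759 - 23158*(-1/10986) = -20808/8759 + 11579/5493 = -12877883/48113187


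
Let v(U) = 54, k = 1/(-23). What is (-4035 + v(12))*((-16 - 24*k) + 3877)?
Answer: -353620287/23 ≈ -1.5375e+7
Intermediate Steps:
k = -1/23 ≈ -0.043478
(-4035 + v(12))*((-16 - 24*k) + 3877) = (-4035 + 54)*((-16 - 24*(-1/23)) + 3877) = -3981*((-16 + 24/23) + 3877) = -3981*(-344/23 + 3877) = -3981*88827/23 = -353620287/23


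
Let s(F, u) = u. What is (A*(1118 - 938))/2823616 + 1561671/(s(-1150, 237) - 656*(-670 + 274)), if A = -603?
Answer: 6188329677/1036972976 ≈ 5.9677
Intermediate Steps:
(A*(1118 - 938))/2823616 + 1561671/(s(-1150, 237) - 656*(-670 + 274)) = -603*(1118 - 938)/2823616 + 1561671/(237 - 656*(-670 + 274)) = -603*180*(1/2823616) + 1561671/(237 - 656*(-396)) = -108540*1/2823616 + 1561671/(237 + 259776) = -27135/705904 + 1561671/260013 = -27135/705904 + 1561671*(1/260013) = -27135/705904 + 8823/1469 = 6188329677/1036972976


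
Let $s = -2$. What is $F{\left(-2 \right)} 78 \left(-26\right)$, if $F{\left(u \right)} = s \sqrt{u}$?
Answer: $4056 i \sqrt{2} \approx 5736.0 i$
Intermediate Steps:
$F{\left(u \right)} = - 2 \sqrt{u}$
$F{\left(-2 \right)} 78 \left(-26\right) = - 2 \sqrt{-2} \cdot 78 \left(-26\right) = - 2 i \sqrt{2} \cdot 78 \left(-26\right) = - 156 i \sqrt{2} \left(-26\right) = 4056 i \sqrt{2}$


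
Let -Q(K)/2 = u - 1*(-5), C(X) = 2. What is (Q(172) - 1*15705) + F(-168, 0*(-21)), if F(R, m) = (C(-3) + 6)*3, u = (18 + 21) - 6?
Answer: -15757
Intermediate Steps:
u = 33 (u = 39 - 6 = 33)
Q(K) = -76 (Q(K) = -2*(33 - 1*(-5)) = -2*(33 + 5) = -2*38 = -76)
F(R, m) = 24 (F(R, m) = (2 + 6)*3 = 8*3 = 24)
(Q(172) - 1*15705) + F(-168, 0*(-21)) = (-76 - 1*15705) + 24 = (-76 - 15705) + 24 = -15781 + 24 = -15757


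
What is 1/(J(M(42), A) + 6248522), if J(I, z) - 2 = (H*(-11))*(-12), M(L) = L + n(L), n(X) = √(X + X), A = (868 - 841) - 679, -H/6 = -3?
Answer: 1/6250900 ≈ 1.5998e-7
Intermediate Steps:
H = 18 (H = -6*(-3) = 18)
A = -652 (A = 27 - 679 = -652)
n(X) = √2*√X (n(X) = √(2*X) = √2*√X)
M(L) = L + √2*√L
J(I, z) = 2378 (J(I, z) = 2 + (18*(-11))*(-12) = 2 - 198*(-12) = 2 + 2376 = 2378)
1/(J(M(42), A) + 6248522) = 1/(2378 + 6248522) = 1/6250900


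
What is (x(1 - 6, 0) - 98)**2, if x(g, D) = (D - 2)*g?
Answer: 7744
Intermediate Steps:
x(g, D) = g*(-2 + D) (x(g, D) = (-2 + D)*g = g*(-2 + D))
(x(1 - 6, 0) - 98)**2 = ((1 - 6)*(-2 + 0) - 98)**2 = (-5*(-2) - 98)**2 = (10 - 98)**2 = (-88)**2 = 7744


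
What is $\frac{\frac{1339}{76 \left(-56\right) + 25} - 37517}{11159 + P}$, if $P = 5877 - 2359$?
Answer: $- \frac{158735766}{62098387} \approx -2.5562$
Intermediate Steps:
$P = 3518$ ($P = 5877 - 2359 = 3518$)
$\frac{\frac{1339}{76 \left(-56\right) + 25} - 37517}{11159 + P} = \frac{\frac{1339}{76 \left(-56\right) + 25} - 37517}{11159 + 3518} = \frac{\frac{1339}{-4256 + 25} - 37517}{14677} = \left(\frac{1339}{-4231} - 37517\right) \frac{1}{14677} = \left(1339 \left(- \frac{1}{4231}\right) - 37517\right) \frac{1}{14677} = \left(- \frac{1339}{4231} - 37517\right) \frac{1}{14677} = \left(- \frac{158735766}{4231}\right) \frac{1}{14677} = - \frac{158735766}{62098387}$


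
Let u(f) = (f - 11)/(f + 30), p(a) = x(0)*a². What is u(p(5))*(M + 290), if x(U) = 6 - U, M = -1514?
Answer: -4726/5 ≈ -945.20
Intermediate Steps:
p(a) = 6*a² (p(a) = (6 - 1*0)*a² = (6 + 0)*a² = 6*a²)
u(f) = (-11 + f)/(30 + f)
u(p(5))*(M + 290) = ((-11 + 6*5²)/(30 + 6*5²))*(-1514 + 290) = ((-11 + 6*25)/(30 + 6*25))*(-1224) = ((-11 + 150)/(30 + 150))*(-1224) = (139/180)*(-1224) = -4726/5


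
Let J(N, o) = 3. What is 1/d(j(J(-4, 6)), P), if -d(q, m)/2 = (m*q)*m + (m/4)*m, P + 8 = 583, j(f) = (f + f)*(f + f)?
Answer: -2/47940625 ≈ -4.1718e-8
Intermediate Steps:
j(f) = 4*f² (j(f) = (2*f)*(2*f) = 4*f²)
P = 575 (P = -8 + 583 = 575)
d(q, m) = -m²/2 - 2*q*m² (d(q, m) = -2*((m*q)*m + (m/4)*m) = -2*(q*m² + (m/4)*m) = -2*(q*m² + m²/4) = -2*(m²/4 + q*m²) = -m²/2 - 2*q*m²)
1/d(j(J(-4, 6)), P) = 1/((½)*575²*(-1 - 16*3²)) = 1/((½)*330625*(-1 - 16*9)) = 1/((½)*330625*(-1 - 4*36)) = 1/((½)*330625*(-1 - 144)) = 1/((½)*330625*(-145)) = 1/(-47940625/2) = -2/47940625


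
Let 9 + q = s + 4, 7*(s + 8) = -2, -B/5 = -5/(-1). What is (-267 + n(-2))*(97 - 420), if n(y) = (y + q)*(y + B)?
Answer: -329460/7 ≈ -47066.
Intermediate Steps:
B = -25 (B = -(-25)/(-1) = -(-25)*(-1) = -5*5 = -25)
s = -58/7 (s = -8 + (1/7)*(-2) = -8 - 2/7 = -58/7 ≈ -8.2857)
q = -93/7 (q = -9 + (-58/7 + 4) = -9 - 30/7 = -93/7 ≈ -13.286)
n(y) = (-25 + y)*(-93/7 + y) (n(y) = (y - 93/7)*(y - 25) = (-93/7 + y)*(-25 + y) = (-25 + y)*(-93/7 + y))
(-267 + n(-2))*(97 - 420) = (-267 + (2325/7 + (-2)**2 - 268/7*(-2)))*(97 - 420) = (-267 + (2325/7 + 4 + 536/7))*(-323) = (-267 + 2889/7)*(-323) = (1020/7)*(-323) = -329460/7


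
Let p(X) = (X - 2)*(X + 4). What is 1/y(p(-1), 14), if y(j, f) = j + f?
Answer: ⅕ ≈ 0.20000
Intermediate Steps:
p(X) = (-2 + X)*(4 + X)
y(j, f) = f + j
1/y(p(-1), 14) = 1/(14 + (-8 + (-1)² + 2*(-1))) = 1/(14 + (-8 + 1 - 2)) = 1/(14 - 9) = 1/5 = ⅕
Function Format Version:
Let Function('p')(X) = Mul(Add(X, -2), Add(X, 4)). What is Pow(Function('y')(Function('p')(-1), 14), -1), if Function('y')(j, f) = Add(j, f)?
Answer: Rational(1, 5) ≈ 0.20000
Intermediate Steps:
Function('p')(X) = Mul(Add(-2, X), Add(4, X))
Function('y')(j, f) = Add(f, j)
Pow(Function('y')(Function('p')(-1), 14), -1) = Pow(Add(14, Add(-8, Pow(-1, 2), Mul(2, -1))), -1) = Pow(Add(14, Add(-8, 1, -2)), -1) = Pow(Add(14, -9), -1) = Pow(5, -1) = Rational(1, 5)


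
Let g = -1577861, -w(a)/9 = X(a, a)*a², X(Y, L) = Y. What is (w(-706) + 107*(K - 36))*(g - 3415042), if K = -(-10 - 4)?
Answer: -15812823325250970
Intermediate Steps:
w(a) = -9*a³ (w(a) = -9*a*a² = -9*a³)
K = 14 (K = -1*(-14) = 14)
(w(-706) + 107*(K - 36))*(g - 3415042) = (-9*(-706)³ + 107*(14 - 36))*(-1577861 - 3415042) = (-9*(-351895816) + 107*(-22))*(-4992903) = (3167062344 - 2354)*(-4992903) = 3167059990*(-4992903) = -15812823325250970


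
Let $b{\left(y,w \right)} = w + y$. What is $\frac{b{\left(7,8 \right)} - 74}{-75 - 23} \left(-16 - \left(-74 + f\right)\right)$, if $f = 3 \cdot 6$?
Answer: $\frac{1180}{49} \approx 24.082$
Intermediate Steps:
$f = 18$
$\frac{b{\left(7,8 \right)} - 74}{-75 - 23} \left(-16 - \left(-74 + f\right)\right) = \frac{\left(8 + 7\right) - 74}{-75 - 23} \left(-16 + \left(74 - 18\right)\right) = \frac{15 - 74}{-75 + \left(-31 + 8\right)} \left(-16 + \left(74 - 18\right)\right) = - \frac{59}{-75 - 23} \left(-16 + 56\right) = - \frac{59}{-98} \cdot 40 = \left(-59\right) \left(- \frac{1}{98}\right) 40 = \frac{59}{98} \cdot 40 = \frac{1180}{49}$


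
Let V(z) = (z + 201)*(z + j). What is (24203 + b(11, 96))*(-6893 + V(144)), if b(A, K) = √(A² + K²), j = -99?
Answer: 208920296 + 8632*√9337 ≈ 2.0975e+8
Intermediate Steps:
V(z) = (-99 + z)*(201 + z) (V(z) = (z + 201)*(z - 99) = (201 + z)*(-99 + z) = (-99 + z)*(201 + z))
(24203 + b(11, 96))*(-6893 + V(144)) = (24203 + √(11² + 96²))*(-6893 + (-19899 + 144² + 102*144)) = (24203 + √(121 + 9216))*(-6893 + (-19899 + 20736 + 14688)) = (24203 + √9337)*(-6893 + 15525) = (24203 + √9337)*8632 = 208920296 + 8632*√9337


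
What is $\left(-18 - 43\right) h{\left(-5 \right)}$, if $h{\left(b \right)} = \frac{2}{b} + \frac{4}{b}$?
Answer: $\frac{366}{5} \approx 73.2$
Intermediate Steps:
$h{\left(b \right)} = \frac{6}{b}$
$\left(-18 - 43\right) h{\left(-5 \right)} = \left(-18 - 43\right) \frac{6}{-5} = \left(-18 - 43\right) 6 \left(- \frac{1}{5}\right) = \left(-61\right) \left(- \frac{6}{5}\right) = \frac{366}{5}$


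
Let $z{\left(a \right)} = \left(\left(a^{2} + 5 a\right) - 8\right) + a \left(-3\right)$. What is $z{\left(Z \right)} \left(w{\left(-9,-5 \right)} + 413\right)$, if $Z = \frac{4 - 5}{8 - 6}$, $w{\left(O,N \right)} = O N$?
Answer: $- \frac{8015}{2} \approx -4007.5$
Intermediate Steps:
$w{\left(O,N \right)} = N O$
$Z = - \frac{1}{2} \approx -0.5$
$z{\left(a \right)} = -8 + a^{2} + 2 a$ ($z{\left(a \right)} = \left(-8 + a^{2} + 5 a\right) - 3 a = -8 + a^{2} + 2 a$)
$z{\left(Z \right)} \left(w{\left(-9,-5 \right)} + 413\right) = \left(-8 + \left(- \frac{1}{2}\right)^{2} + 2 \left(- \frac{1}{2}\right)\right) \left(\left(-5\right) \left(-9\right) + 413\right) = \left(-8 + \frac{1}{4} - 1\right) \left(45 + 413\right) = \left(- \frac{35}{4}\right) 458 = - \frac{8015}{2}$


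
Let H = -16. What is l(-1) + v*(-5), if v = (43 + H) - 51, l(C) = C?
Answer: 119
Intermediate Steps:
v = -24 (v = (43 - 16) - 51 = 27 - 51 = -24)
l(-1) + v*(-5) = -1 - 24*(-5) = -1 + 120 = 119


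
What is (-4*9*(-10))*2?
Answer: 720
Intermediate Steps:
(-4*9*(-10))*2 = -36*(-10)*2 = 360*2 = 720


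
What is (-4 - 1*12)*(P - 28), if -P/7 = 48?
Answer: 5824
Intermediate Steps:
P = -336 (P = -7*48 = -336)
(-4 - 1*12)*(P - 28) = (-4 - 1*12)*(-336 - 28) = (-4 - 12)*(-364) = -16*(-364) = 5824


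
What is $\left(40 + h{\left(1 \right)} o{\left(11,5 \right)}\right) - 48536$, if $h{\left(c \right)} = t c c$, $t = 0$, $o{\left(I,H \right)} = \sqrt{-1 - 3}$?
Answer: $-48496$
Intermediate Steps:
$o{\left(I,H \right)} = 2 i$ ($o{\left(I,H \right)} = \sqrt{-4} = 2 i$)
$h{\left(c \right)} = 0$ ($h{\left(c \right)} = 0 c c = 0 c = 0$)
$\left(40 + h{\left(1 \right)} o{\left(11,5 \right)}\right) - 48536 = \left(40 + 0 \cdot 2 i\right) - 48536 = \left(40 + 0\right) - 48536 = 40 - 48536 = -48496$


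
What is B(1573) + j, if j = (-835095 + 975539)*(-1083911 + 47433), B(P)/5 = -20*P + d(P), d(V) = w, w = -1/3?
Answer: -436701820601/3 ≈ -1.4557e+11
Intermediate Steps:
w = -⅓ (w = -1*⅓ = -⅓ ≈ -0.33333)
d(V) = -⅓
B(P) = -5/3 - 100*P (B(P) = 5*(-20*P - ⅓) = 5*(-⅓ - 20*P) = -5/3 - 100*P)
j = -145567116232 (j = 140444*(-1036478) = -145567116232)
B(1573) + j = (-5/3 - 100*1573) - 145567116232 = (-5/3 - 157300) - 145567116232 = -471905/3 - 145567116232 = -436701820601/3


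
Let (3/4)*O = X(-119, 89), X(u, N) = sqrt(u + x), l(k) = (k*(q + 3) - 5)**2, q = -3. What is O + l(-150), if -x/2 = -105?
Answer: 25 + 4*sqrt(91)/3 ≈ 37.719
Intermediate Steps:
x = 210 (x = -2*(-105) = 210)
l(k) = 25 (l(k) = (k*(-3 + 3) - 5)**2 = (k*0 - 5)**2 = (0 - 5)**2 = (-5)**2 = 25)
X(u, N) = sqrt(210 + u) (X(u, N) = sqrt(u + 210) = sqrt(210 + u))
O = 4*sqrt(91)/3 (O = 4*sqrt(210 - 119)/3 = 4*sqrt(91)/3 ≈ 12.719)
O + l(-150) = 4*sqrt(91)/3 + 25 = 25 + 4*sqrt(91)/3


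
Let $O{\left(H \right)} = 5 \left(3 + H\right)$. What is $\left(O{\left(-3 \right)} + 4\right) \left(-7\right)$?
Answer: $-28$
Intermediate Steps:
$O{\left(H \right)} = 15 + 5 H$
$\left(O{\left(-3 \right)} + 4\right) \left(-7\right) = \left(\left(15 + 5 \left(-3\right)\right) + 4\right) \left(-7\right) = \left(\left(15 - 15\right) + 4\right) \left(-7\right) = \left(0 + 4\right) \left(-7\right) = 4 \left(-7\right) = -28$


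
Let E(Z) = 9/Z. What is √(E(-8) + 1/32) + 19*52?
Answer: 988 + I*√70/8 ≈ 988.0 + 1.0458*I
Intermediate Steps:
√(E(-8) + 1/32) + 19*52 = √(9/(-8) + 1/32) + 19*52 = √(9*(-⅛) + 1/32) + 988 = √(-9/8 + 1/32) + 988 = √(-35/32) + 988 = I*√70/8 + 988 = 988 + I*√70/8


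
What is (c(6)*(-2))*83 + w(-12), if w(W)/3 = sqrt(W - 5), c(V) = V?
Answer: -996 + 3*I*sqrt(17) ≈ -996.0 + 12.369*I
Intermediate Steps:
w(W) = 3*sqrt(-5 + W) (w(W) = 3*sqrt(W - 5) = 3*sqrt(-5 + W))
(c(6)*(-2))*83 + w(-12) = (6*(-2))*83 + 3*sqrt(-5 - 12) = -12*83 + 3*sqrt(-17) = -996 + 3*(I*sqrt(17)) = -996 + 3*I*sqrt(17)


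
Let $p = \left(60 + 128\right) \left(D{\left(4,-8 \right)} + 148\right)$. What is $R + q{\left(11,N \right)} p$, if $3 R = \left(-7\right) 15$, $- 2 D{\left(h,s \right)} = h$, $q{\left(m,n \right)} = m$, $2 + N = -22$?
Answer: $301893$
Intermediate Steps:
$N = -24$ ($N = -2 - 22 = -24$)
$D{\left(h,s \right)} = - \frac{h}{2}$
$R = -35$ ($R = \frac{\left(-7\right) 15}{3} = \frac{1}{3} \left(-105\right) = -35$)
$p = 27448$ ($p = \left(60 + 128\right) \left(\left(- \frac{1}{2}\right) 4 + 148\right) = 188 \left(-2 + 148\right) = 188 \cdot 146 = 27448$)
$R + q{\left(11,N \right)} p = -35 + 11 \cdot 27448 = -35 + 301928 = 301893$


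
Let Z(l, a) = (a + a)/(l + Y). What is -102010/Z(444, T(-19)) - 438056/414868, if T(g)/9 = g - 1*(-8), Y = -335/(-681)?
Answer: 94193896068797/411323319 ≈ 2.2900e+5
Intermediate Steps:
Y = 335/681 (Y = -335*(-1/681) = 335/681 ≈ 0.49192)
T(g) = 72 + 9*g (T(g) = 9*(g - 1*(-8)) = 9*(g + 8) = 9*(8 + g) = 72 + 9*g)
Z(l, a) = 2*a/(335/681 + l) (Z(l, a) = (a + a)/(l + 335/681) = (2*a)/(335/681 + l) = 2*a/(335/681 + l))
-102010/Z(444, T(-19)) - 438056/414868 = -102010*(335 + 681*444)/(1362*(72 + 9*(-19))) - 438056/414868 = -102010*(335 + 302364)/(1362*(72 - 171)) - 438056*1/414868 = -102010/(1362*(-99)/302699) - 6442/6101 = -102010/(1362*(-99)*(1/302699)) - 6442/6101 = -102010/(-134838/302699) - 6442/6101 = -102010*(-302699/134838) - 6442/6101 = 15439162495/67419 - 6442/6101 = 94193896068797/411323319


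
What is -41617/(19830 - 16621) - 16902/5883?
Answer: -99690443/6292849 ≈ -15.842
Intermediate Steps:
-41617/(19830 - 16621) - 16902/5883 = -41617/3209 - 16902*1/5883 = -41617*1/3209 - 5634/1961 = -41617/3209 - 5634/1961 = -99690443/6292849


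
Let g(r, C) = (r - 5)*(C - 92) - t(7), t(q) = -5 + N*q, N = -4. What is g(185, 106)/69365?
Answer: 2553/69365 ≈ 0.036805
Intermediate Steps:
t(q) = -5 - 4*q
g(r, C) = 33 + (-92 + C)*(-5 + r) (g(r, C) = (r - 5)*(C - 92) - (-5 - 4*7) = (-5 + r)*(-92 + C) - (-5 - 28) = (-92 + C)*(-5 + r) - 1*(-33) = (-92 + C)*(-5 + r) + 33 = 33 + (-92 + C)*(-5 + r))
g(185, 106)/69365 = (493 - 92*185 - 5*106 + 106*185)/69365 = (493 - 17020 - 530 + 19610)*(1/69365) = 2553*(1/69365) = 2553/69365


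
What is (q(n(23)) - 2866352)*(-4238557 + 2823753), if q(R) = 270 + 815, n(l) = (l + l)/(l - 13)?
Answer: 4053791212668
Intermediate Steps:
n(l) = 2*l/(-13 + l) (n(l) = (2*l)/(-13 + l) = 2*l/(-13 + l))
q(R) = 1085
(q(n(23)) - 2866352)*(-4238557 + 2823753) = (1085 - 2866352)*(-4238557 + 2823753) = -2865267*(-1414804) = 4053791212668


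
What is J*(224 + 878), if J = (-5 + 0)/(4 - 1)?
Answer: -5510/3 ≈ -1836.7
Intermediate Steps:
J = -5/3 ≈ -1.6667
J*(224 + 878) = -5*(224 + 878)/3 = -5/3*1102 = -5510/3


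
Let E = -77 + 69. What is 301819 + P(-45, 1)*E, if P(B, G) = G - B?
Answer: 301451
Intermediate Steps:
E = -8
301819 + P(-45, 1)*E = 301819 + (1 - 1*(-45))*(-8) = 301819 + (1 + 45)*(-8) = 301819 + 46*(-8) = 301819 - 368 = 301451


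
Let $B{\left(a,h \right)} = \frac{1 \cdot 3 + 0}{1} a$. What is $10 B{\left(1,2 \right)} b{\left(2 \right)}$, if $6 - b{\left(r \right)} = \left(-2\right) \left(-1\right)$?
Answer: $120$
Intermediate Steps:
$b{\left(r \right)} = 4$ ($b{\left(r \right)} = 6 - \left(-2\right) \left(-1\right) = 6 - 2 = 4$)
$B{\left(a,h \right)} = 3 a$ ($B{\left(a,h \right)} = \left(3 + 0\right) 1 a = 3 \cdot 1 a = 3 a$)
$10 B{\left(1,2 \right)} b{\left(2 \right)} = 10 \cdot 3 \cdot 1 \cdot 4 = 10 \cdot 3 \cdot 4 = 30 \cdot 4 = 120$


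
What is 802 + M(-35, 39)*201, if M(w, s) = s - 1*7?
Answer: 7234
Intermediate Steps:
M(w, s) = -7 + s (M(w, s) = s - 7 = -7 + s)
802 + M(-35, 39)*201 = 802 + (-7 + 39)*201 = 802 + 32*201 = 802 + 6432 = 7234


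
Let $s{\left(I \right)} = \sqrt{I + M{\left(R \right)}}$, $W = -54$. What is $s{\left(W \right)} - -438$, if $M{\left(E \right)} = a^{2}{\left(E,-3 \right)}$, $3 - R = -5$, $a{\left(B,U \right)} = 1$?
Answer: $438 + i \sqrt{53} \approx 438.0 + 7.2801 i$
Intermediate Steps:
$R = 8$ ($R = 3 - -5 = 3 + 5 = 8$)
$M{\left(E \right)} = 1$ ($M{\left(E \right)} = 1^{2} = 1$)
$s{\left(I \right)} = \sqrt{1 + I}$ ($s{\left(I \right)} = \sqrt{I + 1} = \sqrt{1 + I}$)
$s{\left(W \right)} - -438 = \sqrt{1 - 54} - -438 = \sqrt{-53} + 438 = i \sqrt{53} + 438 = 438 + i \sqrt{53}$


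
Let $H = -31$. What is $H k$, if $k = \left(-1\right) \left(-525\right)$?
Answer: $-16275$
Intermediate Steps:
$k = 525$
$H k = \left(-31\right) 525 = -16275$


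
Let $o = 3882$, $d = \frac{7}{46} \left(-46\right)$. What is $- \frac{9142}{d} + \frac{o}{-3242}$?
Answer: $\frac{2115085}{1621} \approx 1304.8$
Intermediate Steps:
$d = -7$ ($d = 7 \cdot \frac{1}{46} \left(-46\right) = \frac{7}{46} \left(-46\right) = -7$)
$- \frac{9142}{d} + \frac{o}{-3242} = - \frac{9142}{-7} + \frac{3882}{-3242} = \left(-9142\right) \left(- \frac{1}{7}\right) + 3882 \left(- \frac{1}{3242}\right) = 1306 - \frac{1941}{1621} = \frac{2115085}{1621}$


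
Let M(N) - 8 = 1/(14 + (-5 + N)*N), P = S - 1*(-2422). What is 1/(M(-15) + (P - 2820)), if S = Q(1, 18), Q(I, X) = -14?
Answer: -314/126855 ≈ -0.0024753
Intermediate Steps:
S = -14
P = 2408 (P = -14 - 1*(-2422) = -14 + 2422 = 2408)
M(N) = 8 + 1/(14 + N*(-5 + N)) (M(N) = 8 + 1/(14 + (-5 + N)*N) = 8 + 1/(14 + N*(-5 + N)))
1/(M(-15) + (P - 2820)) = 1/((113 - 40*(-15) + 8*(-15)²)/(14 + (-15)² - 5*(-15)) + (2408 - 2820)) = 1/((113 + 600 + 8*225)/(14 + 225 + 75) - 412) = 1/((113 + 600 + 1800)/314 - 412) = 1/((1/314)*2513 - 412) = 1/(2513/314 - 412) = 1/(-126855/314) = -314/126855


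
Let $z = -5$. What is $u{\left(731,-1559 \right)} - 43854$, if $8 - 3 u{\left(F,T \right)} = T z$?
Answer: $- \frac{139349}{3} \approx -46450.0$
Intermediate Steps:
$u{\left(F,T \right)} = \frac{8}{3} + \frac{5 T}{3}$ ($u{\left(F,T \right)} = \frac{8}{3} - \frac{T \left(-5\right)}{3} = \frac{8}{3} - \frac{\left(-5\right) T}{3} = \frac{8}{3} + \frac{5 T}{3}$)
$u{\left(731,-1559 \right)} - 43854 = \left(\frac{8}{3} + \frac{5}{3} \left(-1559\right)\right) - 43854 = \left(\frac{8}{3} - \frac{7795}{3}\right) - 43854 = - \frac{7787}{3} - 43854 = - \frac{139349}{3}$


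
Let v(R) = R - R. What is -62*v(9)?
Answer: 0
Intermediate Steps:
v(R) = 0
-62*v(9) = -62*0 = 0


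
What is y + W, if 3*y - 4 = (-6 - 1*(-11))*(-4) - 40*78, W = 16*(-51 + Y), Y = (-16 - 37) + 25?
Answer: -6928/3 ≈ -2309.3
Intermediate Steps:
Y = -28 (Y = -53 + 25 = -28)
W = -1264 (W = 16*(-51 - 28) = 16*(-79) = -1264)
y = -3136/3 (y = 4/3 + ((-6 - 1*(-11))*(-4) - 40*78)/3 = 4/3 + ((-6 + 11)*(-4) - 3120)/3 = 4/3 + (5*(-4) - 3120)/3 = 4/3 + (-20 - 3120)/3 = 4/3 + (⅓)*(-3140) = 4/3 - 3140/3 = -3136/3 ≈ -1045.3)
y + W = -3136/3 - 1264 = -6928/3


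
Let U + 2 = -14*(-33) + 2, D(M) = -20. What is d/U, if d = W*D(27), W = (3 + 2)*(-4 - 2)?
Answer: 100/77 ≈ 1.2987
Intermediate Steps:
W = -30 (W = 5*(-6) = -30)
U = 462 (U = -2 + (-14*(-33) + 2) = -2 + (462 + 2) = -2 + 464 = 462)
d = 600 (d = -30*(-20) = 600)
d/U = 600/462 = 600*(1/462) = 100/77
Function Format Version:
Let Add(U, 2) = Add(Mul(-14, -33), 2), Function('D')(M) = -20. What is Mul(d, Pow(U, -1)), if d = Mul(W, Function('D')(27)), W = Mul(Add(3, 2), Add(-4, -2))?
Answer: Rational(100, 77) ≈ 1.2987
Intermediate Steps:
W = -30 (W = Mul(5, -6) = -30)
U = 462 (U = Add(-2, Add(Mul(-14, -33), 2)) = Add(-2, Add(462, 2)) = Add(-2, 464) = 462)
d = 600 (d = Mul(-30, -20) = 600)
Mul(d, Pow(U, -1)) = Mul(600, Pow(462, -1)) = Mul(600, Rational(1, 462)) = Rational(100, 77)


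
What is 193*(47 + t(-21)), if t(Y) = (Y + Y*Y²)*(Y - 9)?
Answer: 53751851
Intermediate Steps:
t(Y) = (-9 + Y)*(Y + Y³) (t(Y) = (Y + Y³)*(-9 + Y) = (-9 + Y)*(Y + Y³))
193*(47 + t(-21)) = 193*(47 - 21*(-9 - 21 + (-21)³ - 9*(-21)²)) = 193*(47 - 21*(-9 - 21 - 9261 - 9*441)) = 193*(47 - 21*(-9 - 21 - 9261 - 3969)) = 193*(47 - 21*(-13260)) = 193*(47 + 278460) = 193*278507 = 53751851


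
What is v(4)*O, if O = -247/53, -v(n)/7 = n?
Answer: 6916/53 ≈ 130.49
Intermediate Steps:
v(n) = -7*n
O = -247/53 (O = -247*1/53 = -247/53 ≈ -4.6604)
v(4)*O = -7*4*(-247/53) = -28*(-247/53) = 6916/53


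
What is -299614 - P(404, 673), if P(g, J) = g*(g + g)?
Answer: -626046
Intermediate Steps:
P(g, J) = 2*g² (P(g, J) = g*(2*g) = 2*g²)
-299614 - P(404, 673) = -299614 - 2*404² = -299614 - 2*163216 = -299614 - 1*326432 = -299614 - 326432 = -626046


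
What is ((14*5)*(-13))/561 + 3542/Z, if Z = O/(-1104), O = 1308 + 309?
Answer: -9502978/3927 ≈ -2419.9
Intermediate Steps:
O = 1617
Z = -539/368 (Z = 1617/(-1104) = 1617*(-1/1104) = -539/368 ≈ -1.4647)
((14*5)*(-13))/561 + 3542/Z = ((14*5)*(-13))/561 + 3542/(-539/368) = (70*(-13))*(1/561) + 3542*(-368/539) = -910*1/561 - 16928/7 = -910/561 - 16928/7 = -9502978/3927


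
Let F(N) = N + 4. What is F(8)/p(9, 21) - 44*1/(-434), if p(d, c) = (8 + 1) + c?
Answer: 544/1085 ≈ 0.50138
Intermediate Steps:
F(N) = 4 + N
p(d, c) = 9 + c
F(8)/p(9, 21) - 44*1/(-434) = (4 + 8)/(9 + 21) - 44*1/(-434) = 12/30 - 44*(-1/434) = 12*(1/30) + 22/217 = ⅖ + 22/217 = 544/1085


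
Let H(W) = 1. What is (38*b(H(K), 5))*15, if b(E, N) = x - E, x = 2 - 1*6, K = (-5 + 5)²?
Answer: -2850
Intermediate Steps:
K = 0 (K = 0² = 0)
x = -4 (x = 2 - 6 = -4)
b(E, N) = -4 - E
(38*b(H(K), 5))*15 = (38*(-4 - 1*1))*15 = (38*(-4 - 1))*15 = (38*(-5))*15 = -190*15 = -2850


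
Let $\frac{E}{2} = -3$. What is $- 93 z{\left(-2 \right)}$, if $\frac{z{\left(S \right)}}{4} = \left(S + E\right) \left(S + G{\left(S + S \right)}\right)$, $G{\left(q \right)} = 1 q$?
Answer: $-17856$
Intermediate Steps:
$E = -6$ ($E = 2 \left(-3\right) = -6$)
$G{\left(q \right)} = q$
$z{\left(S \right)} = 12 S \left(-6 + S\right)$ ($z{\left(S \right)} = 4 \left(S - 6\right) \left(S + \left(S + S\right)\right) = 4 \left(-6 + S\right) \left(S + 2 S\right) = 4 \left(-6 + S\right) 3 S = 4 \cdot 3 S \left(-6 + S\right) = 12 S \left(-6 + S\right)$)
$- 93 z{\left(-2 \right)} = - 93 \cdot 12 \left(-2\right) \left(-6 - 2\right) = - 93 \cdot 12 \left(-2\right) \left(-8\right) = \left(-93\right) 192 = -17856$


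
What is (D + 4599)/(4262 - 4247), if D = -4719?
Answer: -8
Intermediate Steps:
(D + 4599)/(4262 - 4247) = (-4719 + 4599)/(4262 - 4247) = -120/15 = -120*1/15 = -8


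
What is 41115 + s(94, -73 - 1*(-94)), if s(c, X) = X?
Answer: 41136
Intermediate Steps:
41115 + s(94, -73 - 1*(-94)) = 41115 + (-73 - 1*(-94)) = 41115 + (-73 + 94) = 41115 + 21 = 41136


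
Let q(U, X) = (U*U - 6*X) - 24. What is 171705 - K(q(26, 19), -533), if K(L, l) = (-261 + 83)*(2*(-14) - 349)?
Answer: 104599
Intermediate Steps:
q(U, X) = -24 + U² - 6*X (q(U, X) = (U² - 6*X) - 24 = -24 + U² - 6*X)
K(L, l) = 67106 (K(L, l) = -178*(-28 - 349) = -178*(-377) = 67106)
171705 - K(q(26, 19), -533) = 171705 - 1*67106 = 171705 - 67106 = 104599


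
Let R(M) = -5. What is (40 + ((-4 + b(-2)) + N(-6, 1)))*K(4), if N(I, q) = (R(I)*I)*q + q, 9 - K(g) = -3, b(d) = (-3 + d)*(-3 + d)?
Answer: 1104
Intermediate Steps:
b(d) = (-3 + d)**2
K(g) = 12 (K(g) = 9 - 1*(-3) = 9 + 3 = 12)
N(I, q) = q - 5*I*q (N(I, q) = (-5*I)*q + q = -5*I*q + q = q - 5*I*q)
(40 + ((-4 + b(-2)) + N(-6, 1)))*K(4) = (40 + ((-4 + (-3 - 2)**2) + 1*(1 - 5*(-6))))*12 = (40 + ((-4 + (-5)**2) + 1*(1 + 30)))*12 = (40 + ((-4 + 25) + 1*31))*12 = (40 + (21 + 31))*12 = (40 + 52)*12 = 92*12 = 1104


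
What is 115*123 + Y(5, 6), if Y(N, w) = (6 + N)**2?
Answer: 14266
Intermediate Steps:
115*123 + Y(5, 6) = 115*123 + (6 + 5)**2 = 14145 + 11**2 = 14145 + 121 = 14266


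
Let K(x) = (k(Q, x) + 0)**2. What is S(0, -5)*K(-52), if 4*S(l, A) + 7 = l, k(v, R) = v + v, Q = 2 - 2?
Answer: 0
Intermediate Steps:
Q = 0
k(v, R) = 2*v
S(l, A) = -7/4 + l/4
K(x) = 0 (K(x) = (2*0 + 0)**2 = (0 + 0)**2 = 0**2 = 0)
S(0, -5)*K(-52) = (-7/4 + (1/4)*0)*0 = (-7/4 + 0)*0 = -7/4*0 = 0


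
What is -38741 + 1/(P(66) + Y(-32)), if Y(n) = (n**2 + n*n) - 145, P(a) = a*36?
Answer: -165772738/4279 ≈ -38741.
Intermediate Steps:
P(a) = 36*a
Y(n) = -145 + 2*n**2 (Y(n) = (n**2 + n**2) - 145 = 2*n**2 - 145 = -145 + 2*n**2)
-38741 + 1/(P(66) + Y(-32)) = -38741 + 1/(36*66 + (-145 + 2*(-32)**2)) = -38741 + 1/(2376 + (-145 + 2*1024)) = -38741 + 1/(2376 + (-145 + 2048)) = -38741 + 1/(2376 + 1903) = -38741 + 1/4279 = -165772738/4279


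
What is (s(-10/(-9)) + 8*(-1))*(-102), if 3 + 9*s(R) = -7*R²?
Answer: 230350/243 ≈ 947.94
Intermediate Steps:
s(R) = -⅓ - 7*R²/9 (s(R) = -⅓ + (-7*R²)/9 = -⅓ - 7*R²/9)
(s(-10/(-9)) + 8*(-1))*(-102) = ((-⅓ - 7*(-10/(-9))²/9) + 8*(-1))*(-102) = ((-⅓ - 7*(-10*(-⅑))²/9) - 8)*(-102) = ((-⅓ - 7*(10/9)²/9) - 8)*(-102) = ((-⅓ - 7/9*100/81) - 8)*(-102) = ((-⅓ - 700/729) - 8)*(-102) = (-943/729 - 8)*(-102) = -6775/729*(-102) = 230350/243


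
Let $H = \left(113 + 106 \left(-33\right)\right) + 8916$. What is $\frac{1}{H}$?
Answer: $\frac{1}{5531} \approx 0.0001808$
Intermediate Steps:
$H = 5531$ ($H = \left(113 - 3498\right) + 8916 = -3385 + 8916 = 5531$)
$\frac{1}{H} = \frac{1}{5531}$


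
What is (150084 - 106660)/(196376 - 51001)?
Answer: 43424/145375 ≈ 0.29870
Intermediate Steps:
(150084 - 106660)/(196376 - 51001) = 43424/145375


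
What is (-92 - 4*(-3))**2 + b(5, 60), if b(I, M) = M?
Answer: 6460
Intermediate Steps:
(-92 - 4*(-3))**2 + b(5, 60) = (-92 - 4*(-3))**2 + 60 = (-92 + 12)**2 + 60 = (-80)**2 + 60 = 6400 + 60 = 6460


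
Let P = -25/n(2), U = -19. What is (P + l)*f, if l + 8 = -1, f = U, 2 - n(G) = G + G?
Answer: -133/2 ≈ -66.500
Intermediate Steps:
n(G) = 2 - 2*G (n(G) = 2 - (G + G) = 2 - 2*G)
f = -19
l = -9 (l = -8 - 1 = -9)
P = 25/2 (P = -25/(2 - 2*2) = -25/(2 - 4) = -25/(-2) = -25*(-1/2) = 25/2 ≈ 12.500)
(P + l)*f = (25/2 - 9)*(-19) = (7/2)*(-19) = -133/2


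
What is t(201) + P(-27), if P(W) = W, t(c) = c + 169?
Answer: 343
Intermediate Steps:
t(c) = 169 + c
t(201) + P(-27) = (169 + 201) - 27 = 370 - 27 = 343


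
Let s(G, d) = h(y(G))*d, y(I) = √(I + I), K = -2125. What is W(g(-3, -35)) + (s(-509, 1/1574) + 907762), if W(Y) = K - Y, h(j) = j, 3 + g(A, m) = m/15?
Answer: 2716927/3 + I*√1018/1574 ≈ 9.0564e+5 + 0.020271*I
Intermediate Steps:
g(A, m) = -3 + m/15
y(I) = √2*√I (y(I) = √(2*I) = √2*√I)
s(G, d) = d*√2*√G (s(G, d) = (√2*√G)*d = d*√2*√G)
W(Y) = -2125 - Y
W(g(-3, -35)) + (s(-509, 1/1574) + 907762) = (-2125 - (-3 + (1/15)*(-35))) + (√2*√(-509)/1574 + 907762) = (-2125 - (-3 - 7/3)) + (√2*(I*√509)/1574 + 907762) = (-2125 - 1*(-16/3)) + (I*√1018/1574 + 907762) = (-2125 + 16/3) + (907762 + I*√1018/1574) = -6359/3 + (907762 + I*√1018/1574) = 2716927/3 + I*√1018/1574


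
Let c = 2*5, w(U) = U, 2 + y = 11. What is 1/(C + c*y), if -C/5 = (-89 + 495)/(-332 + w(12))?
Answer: 32/3083 ≈ 0.010379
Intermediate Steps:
y = 9 (y = -2 + 11 = 9)
c = 10
C = 203/32 (C = -5*(-89 + 495)/(-332 + 12) = -2030/(-320) = -2030*(-1)/320 = -5*(-203/160) = 203/32 ≈ 6.3438)
1/(C + c*y) = 1/(203/32 + 10*9) = 1/(203/32 + 90) = 1/(3083/32) = 32/3083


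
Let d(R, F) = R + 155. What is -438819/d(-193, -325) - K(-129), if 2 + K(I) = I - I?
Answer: 438895/38 ≈ 11550.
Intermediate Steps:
K(I) = -2 (K(I) = -2 + (I - I) = -2 + 0 = -2)
d(R, F) = 155 + R
-438819/d(-193, -325) - K(-129) = -438819/(155 - 193) - 1*(-2) = -438819/(-38) + 2 = -438819*(-1/38) + 2 = 438819/38 + 2 = 438895/38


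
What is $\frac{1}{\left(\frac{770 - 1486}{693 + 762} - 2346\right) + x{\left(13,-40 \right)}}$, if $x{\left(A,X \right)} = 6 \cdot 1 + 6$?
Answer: $- \frac{1455}{3396686} \approx -0.00042836$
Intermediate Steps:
$x{\left(A,X \right)} = 12$ ($x{\left(A,X \right)} = 6 + 6 = 12$)
$\frac{1}{\left(\frac{770 - 1486}{693 + 762} - 2346\right) + x{\left(13,-40 \right)}} = \frac{1}{\left(\frac{770 - 1486}{693 + 762} - 2346\right) + 12} = \frac{1}{\left(- \frac{716}{1455} - 2346\right) + 12} = \frac{1}{- \frac{3414146}{1455} + 12} = \frac{1}{- \frac{3396686}{1455}} = - \frac{1455}{3396686}$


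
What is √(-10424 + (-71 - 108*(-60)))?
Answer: I*√4015 ≈ 63.364*I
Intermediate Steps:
√(-10424 + (-71 - 108*(-60))) = √(-10424 + (-71 + 6480)) = √(-10424 + 6409) = √(-4015) = I*√4015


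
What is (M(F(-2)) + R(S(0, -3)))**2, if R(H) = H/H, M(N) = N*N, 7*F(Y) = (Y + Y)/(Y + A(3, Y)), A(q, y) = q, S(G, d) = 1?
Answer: 4225/2401 ≈ 1.7597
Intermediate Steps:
F(Y) = 2*Y/(7*(3 + Y)) (F(Y) = ((Y + Y)/(Y + 3))/7 = ((2*Y)/(3 + Y))/7 = (2*Y/(3 + Y))/7 = 2*Y/(7*(3 + Y)))
M(N) = N**2
R(H) = 1
(M(F(-2)) + R(S(0, -3)))**2 = (((2/7)*(-2)/(3 - 2))**2 + 1)**2 = (((2/7)*(-2)/1)**2 + 1)**2 = (((2/7)*(-2)*1)**2 + 1)**2 = ((-4/7)**2 + 1)**2 = (16/49 + 1)**2 = (65/49)**2 = 4225/2401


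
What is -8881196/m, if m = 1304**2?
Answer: -2220299/425104 ≈ -5.2230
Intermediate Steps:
m = 1700416
-8881196/m = -8881196/1700416 = -8881196*1/1700416 = -2220299/425104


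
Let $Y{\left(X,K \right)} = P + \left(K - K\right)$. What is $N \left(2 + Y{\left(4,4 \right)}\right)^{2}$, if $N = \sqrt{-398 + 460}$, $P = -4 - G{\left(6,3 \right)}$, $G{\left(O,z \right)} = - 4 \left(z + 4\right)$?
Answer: $676 \sqrt{62} \approx 5322.8$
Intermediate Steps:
$G{\left(O,z \right)} = -16 - 4 z$ ($G{\left(O,z \right)} = - 4 \left(4 + z\right) = -16 - 4 z$)
$P = 24$ ($P = -4 - \left(-16 - 12\right) = -4 - -28 = -4 + 28 = 24$)
$N = \sqrt{62} \approx 7.874$
$Y{\left(X,K \right)} = 24$ ($Y{\left(X,K \right)} = 24 + \left(K - K\right) = 24 + 0 = 24$)
$N \left(2 + Y{\left(4,4 \right)}\right)^{2} = \sqrt{62} \left(2 + 24\right)^{2} = \sqrt{62} \cdot 26^{2} = \sqrt{62} \cdot 676 = 676 \sqrt{62}$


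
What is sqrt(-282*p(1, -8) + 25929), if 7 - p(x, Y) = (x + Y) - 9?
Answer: sqrt(19443) ≈ 139.44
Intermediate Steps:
p(x, Y) = 16 - Y - x (p(x, Y) = 7 - ((x + Y) - 9) = 7 - ((Y + x) - 9) = 7 - (-9 + Y + x) = 7 + (9 - Y - x) = 16 - Y - x)
sqrt(-282*p(1, -8) + 25929) = sqrt(-282*(16 - 1*(-8) - 1*1) + 25929) = sqrt(-282*(16 + 8 - 1) + 25929) = sqrt(-282*23 + 25929) = sqrt(-6486 + 25929) = sqrt(19443)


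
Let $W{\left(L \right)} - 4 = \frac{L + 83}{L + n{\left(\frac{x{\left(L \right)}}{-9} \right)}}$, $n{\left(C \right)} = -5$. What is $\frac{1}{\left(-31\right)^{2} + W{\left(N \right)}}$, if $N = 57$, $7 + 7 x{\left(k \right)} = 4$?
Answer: $\frac{13}{12580} \approx 0.0010334$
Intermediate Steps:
$x{\left(k \right)} = - \frac{3}{7}$ ($x{\left(k \right)} = -1 + \frac{1}{7} \cdot 4 = -1 + \frac{4}{7} = - \frac{3}{7}$)
$W{\left(L \right)} = 4 + \frac{83 + L}{-5 + L}$ ($W{\left(L \right)} = 4 + \frac{L + 83}{L - 5} = 4 + \frac{83 + L}{-5 + L}$)
$\frac{1}{\left(-31\right)^{2} + W{\left(N \right)}} = \frac{1}{\left(-31\right)^{2} + \frac{63 + 5 \cdot 57}{-5 + 57}} = \frac{1}{961 + \frac{63 + 285}{52}} = \frac{1}{961 + \frac{1}{52} \cdot 348} = \frac{1}{961 + \frac{87}{13}} = \frac{1}{\frac{12580}{13}} = \frac{13}{12580}$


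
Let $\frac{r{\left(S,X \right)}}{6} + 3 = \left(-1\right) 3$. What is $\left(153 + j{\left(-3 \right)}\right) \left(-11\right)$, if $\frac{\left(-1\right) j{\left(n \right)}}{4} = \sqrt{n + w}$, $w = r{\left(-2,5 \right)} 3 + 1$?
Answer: $-1683 + 44 i \sqrt{110} \approx -1683.0 + 461.48 i$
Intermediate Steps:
$r{\left(S,X \right)} = -36$ ($r{\left(S,X \right)} = -18 + 6 \left(\left(-1\right) 3\right) = -18 + 6 \left(-3\right) = -18 - 18 = -36$)
$w = -107$ ($w = \left(-36\right) 3 + 1 = -108 + 1 = -107$)
$j{\left(n \right)} = - 4 \sqrt{-107 + n}$ ($j{\left(n \right)} = - 4 \sqrt{n - 107} = - 4 \sqrt{-107 + n}$)
$\left(153 + j{\left(-3 \right)}\right) \left(-11\right) = \left(153 - 4 \sqrt{-107 - 3}\right) \left(-11\right) = \left(153 - 4 \sqrt{-110}\right) \left(-11\right) = \left(153 - 4 i \sqrt{110}\right) \left(-11\right) = -1683 + 44 i \sqrt{110}$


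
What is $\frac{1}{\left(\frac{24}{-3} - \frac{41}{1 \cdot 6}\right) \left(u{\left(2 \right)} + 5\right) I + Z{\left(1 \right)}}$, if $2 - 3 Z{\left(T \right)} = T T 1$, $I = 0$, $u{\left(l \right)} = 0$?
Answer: $3$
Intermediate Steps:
$Z{\left(T \right)} = \frac{2}{3} - \frac{T^{2}}{3}$ ($Z{\left(T \right)} = \frac{2}{3} - \frac{T T 1}{3} = \frac{2}{3} - \frac{T^{2} \cdot 1}{3} = \frac{2}{3} - \frac{T^{2}}{3}$)
$\frac{1}{\left(\frac{24}{-3} - \frac{41}{1 \cdot 6}\right) \left(u{\left(2 \right)} + 5\right) I + Z{\left(1 \right)}} = \frac{1}{\left(\frac{24}{-3} - \frac{41}{1 \cdot 6}\right) \left(0 + 5\right) 0 + \left(\frac{2}{3} - \frac{1^{2}}{3}\right)} = \frac{1}{\left(24 \left(- \frac{1}{3}\right) - \frac{41}{6}\right) 5 \cdot 0 + \left(\frac{2}{3} - \frac{1}{3}\right)} = \frac{1}{\left(-8 - \frac{41}{6}\right) 0 + \left(\frac{2}{3} - \frac{1}{3}\right)} = \frac{1}{\left(-8 - \frac{41}{6}\right) 0 + \frac{1}{3}} = \frac{1}{\left(- \frac{89}{6}\right) 0 + \frac{1}{3}} = \frac{1}{0 + \frac{1}{3}} = \frac{1}{\frac{1}{3}} = 3$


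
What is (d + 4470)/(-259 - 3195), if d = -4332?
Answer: -69/1727 ≈ -0.039954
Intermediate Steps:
(d + 4470)/(-259 - 3195) = (-4332 + 4470)/(-259 - 3195) = 138/(-3454) = 138*(-1/3454) = -69/1727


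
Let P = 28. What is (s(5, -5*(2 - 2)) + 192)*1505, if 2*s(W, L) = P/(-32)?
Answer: 4612825/16 ≈ 2.8830e+5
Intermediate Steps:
s(W, L) = -7/16 (s(W, L) = (28/(-32))/2 = (28*(-1/32))/2 = (½)*(-7/8) = -7/16)
(s(5, -5*(2 - 2)) + 192)*1505 = (-7/16 + 192)*1505 = (3065/16)*1505 = 4612825/16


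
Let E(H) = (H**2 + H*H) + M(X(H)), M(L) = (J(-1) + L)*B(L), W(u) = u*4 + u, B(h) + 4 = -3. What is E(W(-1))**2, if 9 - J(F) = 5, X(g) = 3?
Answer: 1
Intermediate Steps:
B(h) = -7 (B(h) = -4 - 3 = -7)
J(F) = 4 (J(F) = 9 - 1*5 = 9 - 5 = 4)
W(u) = 5*u (W(u) = 4*u + u = 5*u)
M(L) = -28 - 7*L (M(L) = (4 + L)*(-7) = -28 - 7*L)
E(H) = -49 + 2*H**2 (E(H) = (H**2 + H*H) + (-28 - 7*3) = (H**2 + H**2) + (-28 - 21) = 2*H**2 - 49 = -49 + 2*H**2)
E(W(-1))**2 = (-49 + 2*(5*(-1))**2)**2 = (-49 + 2*(-5)**2)**2 = (-49 + 2*25)**2 = (-49 + 50)**2 = 1**2 = 1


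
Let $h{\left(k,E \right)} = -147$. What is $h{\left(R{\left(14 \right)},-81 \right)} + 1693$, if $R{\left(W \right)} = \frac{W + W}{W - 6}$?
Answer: $1546$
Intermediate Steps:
$R{\left(W \right)} = \frac{2 W}{-6 + W}$
$h{\left(R{\left(14 \right)},-81 \right)} + 1693 = -147 + 1693 = 1546$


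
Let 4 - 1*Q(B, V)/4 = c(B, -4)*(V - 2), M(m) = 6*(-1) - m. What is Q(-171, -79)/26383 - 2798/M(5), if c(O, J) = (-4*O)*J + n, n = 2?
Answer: 64075834/290213 ≈ 220.79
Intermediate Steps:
M(m) = -6 - m
c(O, J) = 2 - 4*J*O (c(O, J) = (-4*O)*J + 2 = -4*J*O + 2 = 2 - 4*J*O)
Q(B, V) = 16 - 4*(-2 + V)*(2 + 16*B) (Q(B, V) = 16 - 4*(2 - 4*(-4)*B)*(V - 2) = 16 - 4*(2 + 16*B)*(-2 + V) = 16 - 4*(-2 + V)*(2 + 16*B))
Q(-171, -79)/26383 - 2798/M(5) = (32 + 128*(-171) - 8*(-79)*(1 + 8*(-171)))/26383 - 2798/(-6 - 1*5) = (32 - 21888 - 8*(-79)*(1 - 1368))*(1/26383) - 2798/(-6 - 5) = (32 - 21888 - 8*(-79)*(-1367))*(1/26383) - 2798/(-11) = (32 - 21888 - 863944)*(1/26383) - 2798*(-1/11) = -885800*1/26383 + 2798/11 = -885800/26383 + 2798/11 = 64075834/290213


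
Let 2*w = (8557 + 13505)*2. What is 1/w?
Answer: 1/22062 ≈ 4.5327e-5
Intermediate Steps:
w = 22062 (w = ((8557 + 13505)*2)/2 = (22062*2)/2 = (½)*44124 = 22062)
1/w = 1/22062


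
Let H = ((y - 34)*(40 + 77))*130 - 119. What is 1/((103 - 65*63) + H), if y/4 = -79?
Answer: -1/5327611 ≈ -1.8770e-7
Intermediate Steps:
y = -316 (y = 4*(-79) = -316)
H = -5323619 (H = ((-316 - 34)*(40 + 77))*130 - 119 = -350*117*130 - 119 = -40950*130 - 119 = -5323500 - 119 = -5323619)
1/((103 - 65*63) + H) = 1/((103 - 65*63) - 5323619) = 1/((103 - 4095) - 5323619) = 1/(-3992 - 5323619) = 1/(-5327611) = -1/5327611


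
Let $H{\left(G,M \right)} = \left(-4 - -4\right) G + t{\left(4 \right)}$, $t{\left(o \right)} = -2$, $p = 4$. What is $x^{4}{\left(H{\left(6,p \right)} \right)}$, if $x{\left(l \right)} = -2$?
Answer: $16$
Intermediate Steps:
$H{\left(G,M \right)} = -2$ ($H{\left(G,M \right)} = \left(-4 - -4\right) G - 2 = \left(-4 + 4\right) G - 2 = 0 G - 2 = 0 - 2 = -2$)
$x^{4}{\left(H{\left(6,p \right)} \right)} = \left(-2\right)^{4} = 16$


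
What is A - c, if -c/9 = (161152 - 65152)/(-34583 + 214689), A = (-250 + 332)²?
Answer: 605948372/90053 ≈ 6728.8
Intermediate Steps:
A = 6724 (A = 82² = 6724)
c = -432000/90053 (c = -9*(161152 - 65152)/(-34583 + 214689) = -864000/180106 = -9*48000/90053 = -432000/90053 ≈ -4.7972)
A - c = 6724 - 1*(-432000/90053) = 6724 + 432000/90053 = 605948372/90053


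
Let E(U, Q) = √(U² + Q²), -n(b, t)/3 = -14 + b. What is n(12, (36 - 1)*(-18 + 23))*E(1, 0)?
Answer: 6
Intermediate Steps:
n(b, t) = 42 - 3*b (n(b, t) = -3*(-14 + b) = 42 - 3*b)
E(U, Q) = √(Q² + U²)
n(12, (36 - 1)*(-18 + 23))*E(1, 0) = (42 - 3*12)*√(0² + 1²) = (42 - 36)*√(0 + 1) = 6*√1 = 6*1 = 6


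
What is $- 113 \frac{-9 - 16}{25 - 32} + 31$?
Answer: $- \frac{2608}{7} \approx -372.57$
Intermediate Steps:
$- 113 \frac{-9 - 16}{25 - 32} + 31 = - 113 \left(- \frac{25}{-7}\right) + 31 = - 113 \left(\left(-25\right) \left(- \frac{1}{7}\right)\right) + 31 = \left(-113\right) \frac{25}{7} + 31 = - \frac{2825}{7} + 31 = - \frac{2608}{7}$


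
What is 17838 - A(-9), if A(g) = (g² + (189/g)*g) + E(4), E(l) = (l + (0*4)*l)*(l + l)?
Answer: 17536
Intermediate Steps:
E(l) = 2*l² (E(l) = (l + 0*l)*(2*l) = (l + 0)*(2*l) = l*(2*l) = 2*l²)
A(g) = 221 + g² (A(g) = (g² + (189/g)*g) + 2*4² = (g² + 189) + 2*16 = (189 + g²) + 32 = 221 + g²)
17838 - A(-9) = 17838 - (221 + (-9)²) = 17838 - (221 + 81) = 17838 - 1*302 = 17838 - 302 = 17536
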